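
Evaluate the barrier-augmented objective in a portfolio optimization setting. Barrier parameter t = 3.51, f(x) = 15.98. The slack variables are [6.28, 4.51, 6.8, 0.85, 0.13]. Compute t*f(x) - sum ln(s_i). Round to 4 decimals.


Step 1: Compute log-barrier.
ln values: [1.8374, 1.5063, 1.9169, -0.1625, -2.0402]
phi = -(1.8374 + 1.5063 + 1.9169 - 0.1625 - 2.0402) = -3.0578
Step 2: Compute augmented objective.
t*f(x) = 3.51*15.98 = 56.0898
Total = 56.0898 - 3.0578 = 53.032


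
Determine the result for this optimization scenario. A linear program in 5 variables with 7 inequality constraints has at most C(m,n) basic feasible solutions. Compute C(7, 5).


Each vertex corresponds to some choice of n active constraints out of m, so the number of vertices is at most C(m, n) = m! / (n!(m-n)!).
m = 7, n = 5
Numerator: 7 * 6 * 5 * 4 * 3
Denominator: 5! = 120
C(7, 5) = 21


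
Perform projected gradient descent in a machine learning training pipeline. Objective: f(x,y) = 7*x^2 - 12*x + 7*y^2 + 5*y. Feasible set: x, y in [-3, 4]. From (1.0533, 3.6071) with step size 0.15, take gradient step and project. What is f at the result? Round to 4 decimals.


Step 1: Compute gradient at (1.0533, 3.6071).
grad_x = 2*7*1.0533 - 12 = 2.7462
grad_y = 2*7*3.6071 + 5 = 55.4994
Step 2: Gradient step.
x_raw = 1.0533 - 0.15*2.7462 = 0.6414
y_raw = 3.6071 - 0.15*55.4994 = -4.7178
Step 3: Project onto [-3, 4].
x_proj = clip(0.6414) = 0.6414
y_proj = clip(-4.7178) = -3.0
Step 4: Evaluate f.
f(0.6414, -3.0) = 43.183


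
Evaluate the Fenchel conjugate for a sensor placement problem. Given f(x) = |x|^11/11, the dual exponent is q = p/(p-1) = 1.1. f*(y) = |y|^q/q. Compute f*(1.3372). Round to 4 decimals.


The conjugate exponent q satisfies 1/p + 1/q = 1.
p = 11, so q = 11/(11 - 1) = 1.1
|y|^q = 1.3372^1.1 = 1.3766
f*(1.3372) = 1.3766 / 1.1 = 1.2515


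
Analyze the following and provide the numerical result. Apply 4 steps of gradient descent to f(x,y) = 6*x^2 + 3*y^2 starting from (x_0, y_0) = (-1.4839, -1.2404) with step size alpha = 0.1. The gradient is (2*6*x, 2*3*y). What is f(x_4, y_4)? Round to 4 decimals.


Gradient descent on f(x,y) = 6*x^2 + 3*y^2.
Starting point: (-1.4839, -1.2404), alpha = 0.1
Step 1: grad_x = 2*6*-1.4839 = -17.8068, grad_y = 2*3*-1.2404 = -7.4424
  x_1 = -1.4839 - 0.1*-17.8068 = 0.2968
  y_1 = -1.2404 - 0.1*-7.4424 = -0.4962
Step 2: grad_x = 2*6*0.2968 = 3.5614, grad_y = 2*3*-0.4962 = -2.977
  x_2 = 0.2968 - 0.1*3.5614 = -0.0594
  y_2 = -0.4962 - 0.1*-2.977 = -0.1985
Step 3: grad_x = 2*6*-0.0594 = -0.7123, grad_y = 2*3*-0.1985 = -1.1908
  x_3 = -0.0594 - 0.1*-0.7123 = 0.0119
  y_3 = -0.1985 - 0.1*-1.1908 = -0.0794
Step 4: grad_x = 2*6*0.0119 = 0.1425, grad_y = 2*3*-0.0794 = -0.4763
  x_4 = 0.0119 - 0.1*0.1425 = -0.0024
  y_4 = -0.0794 - 0.1*-0.4763 = -0.0318
f(-0.0024, -0.0318) = 6*(-0.0024)^2 + 3*(-0.0318)^2 = 0.0031


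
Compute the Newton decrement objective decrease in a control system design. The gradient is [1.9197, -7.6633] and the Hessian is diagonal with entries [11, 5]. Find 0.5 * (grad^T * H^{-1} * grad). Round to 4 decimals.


Step 1: H is diagonal, so H^(-1) * g = [0.1745, -1.5327].
Step 2: g^T H^(-1) g = sum_i g_i^2 / H_ii
  = (1.9197)^2/11 + (-7.6633)^2/5
  = 0.335 + 11.7452 = 12.0803
Step 3: Objective decrease = 0.5 * g^T H^(-1) g = 6.0401


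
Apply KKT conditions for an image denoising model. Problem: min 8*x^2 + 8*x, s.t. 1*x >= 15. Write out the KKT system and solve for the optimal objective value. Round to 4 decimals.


Step 1: Try lambda = 0 (constraint inactive).
x_unc = -8/(2*8) = -0.5
Check: 1*-0.5 = -0.5 < 15 -- violated!
Step 2: Constraint must be active: 1*x = 15
x* = 15/1 = 15.0
lambda = (2*8*15.0 + 8)/1 = 248.0
Step 3: Compute optimal value.
f(x*) = 8*15.0^2 + 8*15.0 = 1920.0


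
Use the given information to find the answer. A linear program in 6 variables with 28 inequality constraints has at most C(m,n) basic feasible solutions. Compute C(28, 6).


Each vertex corresponds to some choice of n active constraints out of m, so the number of vertices is at most C(m, n) = m! / (n!(m-n)!).
m = 28, n = 6
Numerator: 28 * 27 * 26 * 25 * 24 * 23
Denominator: 6! = 720
C(28, 6) = 376740


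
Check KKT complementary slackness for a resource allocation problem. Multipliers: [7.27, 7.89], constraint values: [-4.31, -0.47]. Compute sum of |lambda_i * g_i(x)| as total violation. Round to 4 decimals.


KKT complementary slackness check:
lambda_1 * g_1 = 7.27 * -4.31 = -31.3337
lambda_2 * g_2 = 7.89 * -0.47 = -3.7083
Total violation = 31.3337 + 3.7083 = 35.042


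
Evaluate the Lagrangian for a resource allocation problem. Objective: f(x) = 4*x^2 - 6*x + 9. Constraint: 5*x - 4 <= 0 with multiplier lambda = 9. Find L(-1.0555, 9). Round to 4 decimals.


Step 1: Evaluate f(x).
f(-1.0555) = 4*(-1.0555)^2 - 6*(-1.0555) + 9 = 19.7893
Step 2: Evaluate g(x).
g(-1.0555) = 5*-1.0555 - 4 = -9.2775
Step 3: Compute Lagrangian.
L = 19.7893 + 9*-9.2775 = -63.7082


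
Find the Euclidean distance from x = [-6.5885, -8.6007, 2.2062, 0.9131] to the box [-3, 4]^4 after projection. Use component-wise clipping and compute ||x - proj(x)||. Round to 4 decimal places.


Project each component onto [-3, 4].
clip(-6.5885) = -3.0, clip(-8.6007) = -3.0, clip(2.2062) = 2.2062, clip(0.9131) = 0.9131
Projection = [-3.0, -3.0, 2.2062, 0.9131]
Squared diffs: [12.8773, 31.3678, 0.0, 0.0]
Distance = sqrt(44.2451) = 6.6517


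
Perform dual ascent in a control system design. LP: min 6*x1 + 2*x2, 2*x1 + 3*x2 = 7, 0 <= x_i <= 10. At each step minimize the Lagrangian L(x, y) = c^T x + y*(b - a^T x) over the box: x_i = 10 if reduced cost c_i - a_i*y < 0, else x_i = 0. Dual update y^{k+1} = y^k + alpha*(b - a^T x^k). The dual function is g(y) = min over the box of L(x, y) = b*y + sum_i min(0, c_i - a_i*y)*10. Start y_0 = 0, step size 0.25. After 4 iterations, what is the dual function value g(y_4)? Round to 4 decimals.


Dual ascent for LP: min 6*x1 + 2*x2, 2*x1 + 3*x2 = 7, 0 <= x_i <= 10
Step 1: y^k = 0.0, reduced costs: (6.0, 2.0)
  x^k = (0.0, 0.0), subgradient = b - a^T x = 7.0
  y^{k+1} = 0.0 + 0.25*7.0 = 1.75
Step 2: y^k = 1.75, reduced costs: (2.5, -3.25)
  x^k = (0.0, 10.0), subgradient = b - a^T x = -23.0
  y^{k+1} = 1.75 + 0.25*-23.0 = -4.0
Step 3: y^k = -4.0, reduced costs: (14.0, 14.0)
  x^k = (0.0, 0.0), subgradient = b - a^T x = 7.0
  y^{k+1} = -4.0 + 0.25*7.0 = -2.25
Step 4: y^k = -2.25, reduced costs: (10.5, 8.75)
  x^k = (0.0, 0.0), subgradient = b - a^T x = 7.0
  y^{k+1} = -2.25 + 0.25*7.0 = -0.5
Dual objective at y_4 = -0.5: reduced costs (7.0, 3.5), box minimizer x = (0.0, 0.0)
g(y_4) = b*y + (c1 - a1*y)*x1 + (c2 - a2*y)*x2 = 7*(-0.5) + 7.0*0.0 + 3.5*0.0 = -3.5 + 0.0 + 0.0 = -3.5


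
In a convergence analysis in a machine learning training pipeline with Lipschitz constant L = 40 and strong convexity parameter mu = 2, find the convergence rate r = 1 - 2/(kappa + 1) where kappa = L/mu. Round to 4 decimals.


Step 1: Compute the condition number.
kappa = L/mu = 40/2 = 20.0
Step 2: Compute the convergence rate.
r = 1 - 2/(kappa + 1) = 1 - 2*mu/(L + mu) = (L - mu)/(L + mu) = 38/42 = 0.9048


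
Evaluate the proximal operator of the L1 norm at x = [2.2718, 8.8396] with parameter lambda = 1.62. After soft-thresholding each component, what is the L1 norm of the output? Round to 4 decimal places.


Soft-thresholding with lambda = 1.62:
prox(2.2718) = sign(2.2718)*max(|2.2718| - 1.62, 0) = 0.6518
prox(8.8396) = sign(8.8396)*max(|8.8396| - 1.62, 0) = 7.2196
prox(x) = [0.6518, 7.2196]
||prox(x)||_1 = 0.6518 + 7.2196 = 7.8714


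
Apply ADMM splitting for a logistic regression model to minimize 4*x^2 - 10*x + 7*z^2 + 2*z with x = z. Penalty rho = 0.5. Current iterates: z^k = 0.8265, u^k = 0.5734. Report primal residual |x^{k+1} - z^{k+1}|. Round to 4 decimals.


ADMM iteration with rho = 0.5, z^k = 0.8265, u^k = 0.5734
Step 1: x-update.
Minimize 4*x^2 - 10*x + (0.5/2)*(x - 0.8265 + 0.5734)^2
FOC: (2*4 + 0.5)*x = 10 + 0.5*(0.8265 - 0.5734)
x^{k+1} = 1.1914
Step 2: z-update.
Minimize 7*z^2 + 2*z + (0.5/2)*(1.1914 - z + 0.5734)^2
FOC: (2*7 + 0.5)*z = -2 + 0.5*(1.1914 + 0.5734)
z^{k+1} = -0.0771
Step 3: u-update.
u^{k+1} = 0.5734 + 1.1914 + 0.0771 = 1.8418
Step 4: Primal residual = |1.1914 + 0.0771| = 1.2684


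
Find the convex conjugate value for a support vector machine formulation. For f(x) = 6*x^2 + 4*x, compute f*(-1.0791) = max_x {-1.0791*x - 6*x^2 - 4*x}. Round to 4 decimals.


f*(y) = sup_x {y*x - a*x^2 - b*x} = sup_x {(y-b)*x - a*x^2}
FOC: (y - b) - 2a*x = 0 => x* = (y - b)/(2a)
x* = (-1.0791 - 4)/(2*6) = -0.4233
f*(-1.0791) = (y-b)^2/(4a) = (-1.0791 - 4)^2/(4*6)
= 25.7973/24 = 1.0749


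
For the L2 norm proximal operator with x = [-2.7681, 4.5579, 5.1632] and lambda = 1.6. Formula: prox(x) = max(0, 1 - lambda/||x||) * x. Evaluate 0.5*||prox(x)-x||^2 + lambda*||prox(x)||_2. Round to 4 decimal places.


Step 1: Compute ||x||.
||x|| = 7.4226
Step 2: Compute scaling factor.
scale = max(0, 1 - 1.6/7.4226) = 0.7844
Step 3: prox(x) = [-2.1714, 3.5754, 4.0502]
||prox(x)|| = 5.8226
Step 4: Proximal objective.
0.5*||prox-x||^2 = 1.28
lambda*||prox|| = 9.3162
Total = 10.5962


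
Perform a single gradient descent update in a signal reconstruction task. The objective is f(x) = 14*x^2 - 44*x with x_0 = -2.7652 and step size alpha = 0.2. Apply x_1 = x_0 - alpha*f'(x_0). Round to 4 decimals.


We compute the gradient at x_0 and apply the update.
f'(x) = 28*x - 44
f'(-2.7652) = 28*-2.7652 - 44 = -121.4256
x_1 = -2.7652 - 0.2*-121.4256 = 21.5199


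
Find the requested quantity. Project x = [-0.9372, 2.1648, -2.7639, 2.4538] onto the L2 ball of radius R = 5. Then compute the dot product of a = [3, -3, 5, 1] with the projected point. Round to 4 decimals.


Step 1: Compute ||x|| (intermediates to 6 decimals).
||x|| = sqrt((-0.9372)^2 + 2.1648^2 + (-2.7639)^2 + 2.4538^2) = 4.38463
Step 2: Project.
Since ||x|| <= R, proj = x (no scaling needed).
proj(x) = [-0.9372, 2.1648, -2.7639, 2.4538]
Step 3: Dot product.
a^T * proj(x) = 3*(-0.9372) - 3*2.1648 + 5*(-2.7639) + 1*2.4538 = -20.6717


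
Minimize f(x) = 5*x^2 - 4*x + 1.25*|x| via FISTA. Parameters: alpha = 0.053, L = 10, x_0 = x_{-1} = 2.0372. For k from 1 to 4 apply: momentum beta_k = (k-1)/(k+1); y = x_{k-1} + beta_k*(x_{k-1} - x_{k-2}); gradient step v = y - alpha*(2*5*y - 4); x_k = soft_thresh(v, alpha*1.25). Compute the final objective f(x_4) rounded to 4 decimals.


FISTA on f(x) = 5*x^2 - 4*x + 1.25*|x|
L = 10, alpha = 0.053
Iteration 1: beta = 0.0, y = 2.0372 + 0.0*(2.0372 - 2.0372) = 2.0372
  grad(y) = 16.372, v = y - alpha*grad = 1.1695
  prox(v) = soft_thresh(1.1695, 0.0663) = 1.1032
Iteration 2: beta = 0.3333, y = 1.1032 + 0.3333*(1.1032 - 2.0372) = 0.7919
  grad(y) = 3.9191, v = y - alpha*grad = 0.5842
  prox(v) = soft_thresh(0.5842, 0.0663) = 0.5179
Iteration 3: beta = 0.5, y = 0.5179 + 0.5*(0.5179 - 1.1032) = 0.2253
  grad(y) = -1.7469, v = y - alpha*grad = 0.3179
  prox(v) = soft_thresh(0.3179, 0.0663) = 0.2516
Iteration 4: beta = 0.6, y = 0.2516 + 0.6*(0.2516 - 0.5179) = 0.0919
  grad(y) = -3.0814, v = y - alpha*grad = 0.2552
  prox(v) = soft_thresh(0.2552, 0.0663) = 0.1889
f(x_4) = 5*0.1889^2 - 4*0.1889 + 1.25*|0.1889| = -0.3411


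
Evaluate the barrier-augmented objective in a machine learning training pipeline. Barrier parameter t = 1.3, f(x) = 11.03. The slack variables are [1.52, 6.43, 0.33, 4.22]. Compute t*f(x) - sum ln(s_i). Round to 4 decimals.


Step 1: Compute log-barrier.
ln values: [0.4187, 1.861, -1.1087, 1.4398]
phi = -(0.4187 + 1.861 - 1.1087 + 1.4398) = -2.6109
Step 2: Compute augmented objective.
t*f(x) = 1.3*11.03 = 14.339
Total = 14.339 - 2.6109 = 11.7281


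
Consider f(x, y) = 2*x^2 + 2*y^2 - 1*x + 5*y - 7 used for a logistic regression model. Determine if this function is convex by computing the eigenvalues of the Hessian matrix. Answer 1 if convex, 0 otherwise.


The Hessian of f(x,y) = 2*x^2 + 2*y^2 - 1*x + 5*y - 7 is:
H = [[4, 0], [0, 4]]
Trace = 4 + 4 = 8
Determinant = 4*4 - (0)^2 = 16
Discriminant = (8)^2 - 4*16 = 0.0
Eigenvalues: lambda_1 = 4.0, lambda_2 = 4.0
The function is convex.

1


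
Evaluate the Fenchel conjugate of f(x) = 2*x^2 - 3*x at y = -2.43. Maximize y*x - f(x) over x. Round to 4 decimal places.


f*(y) = sup_x {y*x - a*x^2 - b*x} = sup_x {(y-b)*x - a*x^2}
FOC: (y - b) - 2a*x = 0 => x* = (y - b)/(2a)
x* = (-2.43 + 3)/(2*2) = 0.1425
f*(-2.43) = (y-b)^2/(4a) = (-2.43 + 3)^2/(4*2)
= 0.3249/8 = 0.0406


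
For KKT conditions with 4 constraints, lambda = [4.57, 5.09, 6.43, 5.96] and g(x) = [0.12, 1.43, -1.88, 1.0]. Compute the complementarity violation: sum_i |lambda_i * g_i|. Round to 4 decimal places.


KKT complementary slackness check:
lambda_1 * g_1 = 4.57 * 0.12 = 0.5484
lambda_2 * g_2 = 5.09 * 1.43 = 7.2787
lambda_3 * g_3 = 6.43 * -1.88 = -12.0884
lambda_4 * g_4 = 5.96 * 1.0 = 5.96
Total violation = 0.5484 + 7.2787 + 12.0884 + 5.96 = 25.8755


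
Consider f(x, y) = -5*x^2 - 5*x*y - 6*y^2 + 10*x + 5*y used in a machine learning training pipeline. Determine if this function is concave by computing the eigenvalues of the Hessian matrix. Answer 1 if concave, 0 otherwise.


The Hessian of f(x,y) = -5*x^2 - 5*x*y - 6*y^2 + 10*x + 5*y is:
H = [[-10, -5], [-5, -12]]
Trace = -10 - 12 = -22
Determinant = -10*-12 - (-5)^2 = 95
Discriminant = (-22)^2 - 4*95 = 104.0
Eigenvalues: lambda_1 = -16.099, lambda_2 = -5.901
The function is concave.

1


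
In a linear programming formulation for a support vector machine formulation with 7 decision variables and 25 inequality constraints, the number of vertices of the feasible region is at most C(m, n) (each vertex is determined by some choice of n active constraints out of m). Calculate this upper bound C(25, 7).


Each vertex corresponds to some choice of n active constraints out of m, so the number of vertices is at most C(m, n) = m! / (n!(m-n)!).
m = 25, n = 7
Numerator: 25 * 24 * 23 * 22 * 21 * 20 * 19
Denominator: 7! = 5040
C(25, 7) = 480700


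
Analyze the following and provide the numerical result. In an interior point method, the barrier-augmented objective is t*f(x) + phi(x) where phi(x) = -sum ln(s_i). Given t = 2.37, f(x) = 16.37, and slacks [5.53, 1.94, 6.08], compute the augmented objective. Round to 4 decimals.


Step 1: Compute log-barrier.
ln values: [1.7102, 0.6627, 1.805]
phi = -(1.7102 + 0.6627 + 1.805) = -4.1779
Step 2: Compute augmented objective.
t*f(x) = 2.37*16.37 = 38.7969
Total = 38.7969 - 4.1779 = 34.619


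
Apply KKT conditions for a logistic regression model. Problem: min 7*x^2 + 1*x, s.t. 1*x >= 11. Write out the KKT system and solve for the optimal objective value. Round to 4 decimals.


Step 1: Try lambda = 0 (constraint inactive).
x_unc = -1/(2*7) = -0.0714
Check: 1*-0.0714 = -0.0714 < 11 -- violated!
Step 2: Constraint must be active: 1*x = 11
x* = 11/1 = 11.0
lambda = (2*7*11.0 + 1)/1 = 155.0
Step 3: Compute optimal value.
f(x*) = 7*11.0^2 + 1*11.0 = 858.0


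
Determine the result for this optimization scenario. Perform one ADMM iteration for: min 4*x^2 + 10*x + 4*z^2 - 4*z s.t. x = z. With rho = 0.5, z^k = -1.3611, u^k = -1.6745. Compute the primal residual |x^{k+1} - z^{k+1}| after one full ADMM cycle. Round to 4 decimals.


ADMM iteration with rho = 0.5, z^k = -1.3611, u^k = -1.6745
Step 1: x-update.
Minimize 4*x^2 + 10*x + (0.5/2)*(x + 1.3611 - 1.6745)^2
FOC: (2*4 + 0.5)*x = -10 + 0.5*(-1.3611 + 1.6745)
x^{k+1} = -1.158
Step 2: z-update.
Minimize 4*z^2 - 4*z + (0.5/2)*(-1.158 - z - 1.6745)^2
FOC: (2*4 + 0.5)*z = 4 + 0.5*(-1.158 - 1.6745)
z^{k+1} = 0.304
Step 3: u-update.
u^{k+1} = -1.6745 - 1.158 - 0.304 = -3.1365
Step 4: Primal residual = |-1.158 - 0.304| = 1.462


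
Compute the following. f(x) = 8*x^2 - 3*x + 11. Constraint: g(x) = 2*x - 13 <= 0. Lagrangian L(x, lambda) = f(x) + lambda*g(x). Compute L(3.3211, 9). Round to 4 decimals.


Step 1: Evaluate f(x).
f(3.3211) = 8*3.3211^2 - 3*3.3211 + 11 = 89.2743
Step 2: Evaluate g(x).
g(3.3211) = 2*3.3211 - 13 = -6.3578
Step 3: Compute Lagrangian.
L = 89.2743 + 9*-6.3578 = 32.0541


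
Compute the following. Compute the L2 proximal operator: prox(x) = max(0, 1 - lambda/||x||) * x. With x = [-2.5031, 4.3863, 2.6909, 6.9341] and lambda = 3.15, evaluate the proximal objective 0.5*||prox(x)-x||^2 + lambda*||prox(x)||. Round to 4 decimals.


Step 1: Compute ||x||.
||x|| = 8.9904
Step 2: Compute scaling factor.
scale = max(0, 1 - 3.15/8.9904) = 0.6496
Step 3: prox(x) = [-1.6261, 2.8495, 1.7481, 4.5046]
||prox(x)|| = 5.8404
Step 4: Proximal objective.
0.5*||prox-x||^2 = 4.9613
lambda*||prox|| = 18.3973
Total = 23.3586


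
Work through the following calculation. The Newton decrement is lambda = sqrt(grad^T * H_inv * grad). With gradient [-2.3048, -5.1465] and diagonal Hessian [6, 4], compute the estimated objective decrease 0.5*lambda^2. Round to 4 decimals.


Step 1: H is diagonal, so H^(-1) * g = [-0.3841, -1.2866].
Step 2: g^T H^(-1) g = sum_i g_i^2 / H_ii
  = (-2.3048)^2/6 + (-5.1465)^2/4
  = 0.8854 + 6.6216 = 7.507
Step 3: Objective decrease = 0.5 * g^T H^(-1) g = 3.7535


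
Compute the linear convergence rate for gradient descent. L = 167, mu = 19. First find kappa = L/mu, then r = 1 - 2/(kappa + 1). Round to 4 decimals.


Step 1: Compute the condition number.
kappa = L/mu = 167/19 = 8.7895
Step 2: Compute the convergence rate.
r = 1 - 2/(kappa + 1) = 1 - 2*mu/(L + mu) = (L - mu)/(L + mu) = 148/186 = 0.7957


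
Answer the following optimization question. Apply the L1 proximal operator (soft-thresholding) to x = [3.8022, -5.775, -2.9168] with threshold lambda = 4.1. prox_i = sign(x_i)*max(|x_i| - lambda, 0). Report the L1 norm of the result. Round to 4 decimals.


Soft-thresholding with lambda = 4.1:
prox(3.8022) = sign(3.8022)*max(|3.8022| - 4.1, 0) = 0.0
prox(-5.775) = sign(-5.775)*max(|-5.775| - 4.1, 0) = -1.675
prox(-2.9168) = sign(-2.9168)*max(|-2.9168| - 4.1, 0) = 0.0
prox(x) = [0.0, -1.675, 0.0]
||prox(x)||_1 = 0.0 + 1.675 + 0.0 = 1.675


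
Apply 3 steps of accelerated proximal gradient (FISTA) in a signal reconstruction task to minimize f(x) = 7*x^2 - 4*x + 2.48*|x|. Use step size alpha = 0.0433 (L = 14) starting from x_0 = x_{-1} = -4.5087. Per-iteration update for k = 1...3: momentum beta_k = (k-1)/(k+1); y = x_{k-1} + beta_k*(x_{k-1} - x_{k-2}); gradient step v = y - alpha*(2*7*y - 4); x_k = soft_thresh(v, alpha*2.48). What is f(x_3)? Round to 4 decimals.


FISTA on f(x) = 7*x^2 - 4*x + 2.48*|x|
L = 14, alpha = 0.0433
Iteration 1: beta = 0.0, y = -4.5087 + 0.0*(-4.5087 + 4.5087) = -4.5087
  grad(y) = -67.1218, v = y - alpha*grad = -1.6023
  prox(v) = soft_thresh(-1.6023, 0.1074) = -1.4949
Iteration 2: beta = 0.3333, y = -1.4949 + 0.3333*(-1.4949 + 4.5087) = -0.4904
  grad(y) = -10.865, v = y - alpha*grad = -0.0199
  prox(v) = soft_thresh(-0.0199, 0.1074) = 0.0
Iteration 3: beta = 0.5, y = 0.0 + 0.5*(0.0 + 1.4949) = 0.7475
  grad(y) = 6.4646, v = y - alpha*grad = 0.4676
  prox(v) = soft_thresh(0.4676, 0.1074) = 0.3602
f(x_3) = 7*0.3602^2 - 4*0.3602 + 2.48*|0.3602| = 0.3606


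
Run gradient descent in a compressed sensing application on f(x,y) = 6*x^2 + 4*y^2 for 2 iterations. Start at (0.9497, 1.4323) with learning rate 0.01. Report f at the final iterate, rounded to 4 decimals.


Gradient descent on f(x,y) = 6*x^2 + 4*y^2.
Starting point: (0.9497, 1.4323), alpha = 0.01
Step 1: grad_x = 2*6*0.9497 = 11.3964, grad_y = 2*4*1.4323 = 11.4584
  x_1 = 0.9497 - 0.01*11.3964 = 0.8357
  y_1 = 1.4323 - 0.01*11.4584 = 1.3177
Step 2: grad_x = 2*6*0.8357 = 10.0288, grad_y = 2*4*1.3177 = 10.5417
  x_2 = 0.8357 - 0.01*10.0288 = 0.7354
  y_2 = 1.3177 - 0.01*10.5417 = 1.2123
f(0.7354, 1.2123) = 6*0.7354^2 + 4*1.2123^2 = 9.124


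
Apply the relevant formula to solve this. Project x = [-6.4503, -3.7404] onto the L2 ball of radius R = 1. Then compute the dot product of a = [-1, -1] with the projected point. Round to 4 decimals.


Step 1: Compute ||x|| (intermediates to 6 decimals).
||x|| = sqrt((-6.4503)^2 + (-3.7404)^2) = 7.456337
Step 2: Project.
Since ||x|| > R, scale = R/||x|| = 1/7.456337 = 0.134114, proj(x) = scale * x
proj(x) = [-0.865076, -0.50164]
Step 3: Dot product.
a^T * proj(x) = -1*(-0.865076) - 1*(-0.50164) = 1.3667


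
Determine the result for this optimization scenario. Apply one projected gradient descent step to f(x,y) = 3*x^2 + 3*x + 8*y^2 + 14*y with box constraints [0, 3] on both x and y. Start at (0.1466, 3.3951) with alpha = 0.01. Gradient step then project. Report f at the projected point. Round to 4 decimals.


Step 1: Compute gradient at (0.1466, 3.3951).
grad_x = 2*3*0.1466 + 3 = 3.8796
grad_y = 2*8*3.3951 + 14 = 68.3216
Step 2: Gradient step.
x_raw = 0.1466 - 0.01*3.8796 = 0.1078
y_raw = 3.3951 - 0.01*68.3216 = 2.7119
Step 3: Project onto [0, 3].
x_proj = clip(0.1078) = 0.1078
y_proj = clip(2.7119) = 2.7119
Step 4: Evaluate f.
f(0.1078, 2.7119) = 97.1592


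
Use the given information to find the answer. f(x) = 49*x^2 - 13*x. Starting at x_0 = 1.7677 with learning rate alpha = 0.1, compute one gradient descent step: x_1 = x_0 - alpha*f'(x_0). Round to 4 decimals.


We compute the gradient at x_0 and apply the update.
f'(x) = 98*x - 13
f'(1.7677) = 98*1.7677 - 13 = 160.2346
x_1 = 1.7677 - 0.1*160.2346 = -14.2558


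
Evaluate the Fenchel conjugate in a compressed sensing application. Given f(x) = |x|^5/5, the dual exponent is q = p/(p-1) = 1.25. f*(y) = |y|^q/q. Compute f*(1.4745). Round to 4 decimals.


The conjugate exponent q satisfies 1/p + 1/q = 1.
p = 5, so q = 5/(5 - 1) = 1.25
|y|^q = 1.4745^1.25 = 1.6248
f*(1.4745) = 1.6248 / 1.25 = 1.2999


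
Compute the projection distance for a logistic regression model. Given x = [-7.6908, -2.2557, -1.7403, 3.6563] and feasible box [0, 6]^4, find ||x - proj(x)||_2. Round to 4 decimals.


Project each component onto [0, 6].
clip(-7.6908) = 0.0, clip(-2.2557) = 0.0, clip(-1.7403) = 0.0, clip(3.6563) = 3.6563
Projection = [0.0, 0.0, 0.0, 3.6563]
Squared diffs: [59.1484, 5.0882, 3.0286, 0.0]
Distance = sqrt(67.2652) = 8.2015


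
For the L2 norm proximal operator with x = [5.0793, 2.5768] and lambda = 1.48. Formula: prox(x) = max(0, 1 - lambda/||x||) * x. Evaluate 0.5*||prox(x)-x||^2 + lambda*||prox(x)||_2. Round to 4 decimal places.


Step 1: Compute ||x||.
||x|| = 5.6955
Step 2: Compute scaling factor.
scale = max(0, 1 - 1.48/5.6955) = 0.7401
Step 3: prox(x) = [3.7594, 1.9072]
||prox(x)|| = 4.2155
Step 4: Proximal objective.
0.5*||prox-x||^2 = 1.0952
lambda*||prox|| = 6.2389
Total = 7.3342


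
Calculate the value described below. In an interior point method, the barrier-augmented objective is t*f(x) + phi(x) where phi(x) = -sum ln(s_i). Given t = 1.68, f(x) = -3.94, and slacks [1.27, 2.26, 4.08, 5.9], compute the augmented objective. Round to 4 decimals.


Step 1: Compute log-barrier.
ln values: [0.239, 0.8154, 1.4061, 1.775]
phi = -(0.239 + 0.8154 + 1.4061 + 1.775) = -4.2354
Step 2: Compute augmented objective.
t*f(x) = 1.68*-3.94 = -6.6192
Total = -6.6192 - 4.2354 = -10.8546


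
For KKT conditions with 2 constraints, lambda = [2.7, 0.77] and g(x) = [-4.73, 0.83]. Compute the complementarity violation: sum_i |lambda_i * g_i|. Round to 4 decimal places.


KKT complementary slackness check:
lambda_1 * g_1 = 2.7 * -4.73 = -12.771
lambda_2 * g_2 = 0.77 * 0.83 = 0.6391
Total violation = 12.771 + 0.6391 = 13.4101


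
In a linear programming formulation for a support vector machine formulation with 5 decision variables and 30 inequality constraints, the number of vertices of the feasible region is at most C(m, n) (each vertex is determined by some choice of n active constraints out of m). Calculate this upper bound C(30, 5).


Each vertex corresponds to some choice of n active constraints out of m, so the number of vertices is at most C(m, n) = m! / (n!(m-n)!).
m = 30, n = 5
Numerator: 30 * 29 * 28 * 27 * 26
Denominator: 5! = 120
C(30, 5) = 142506


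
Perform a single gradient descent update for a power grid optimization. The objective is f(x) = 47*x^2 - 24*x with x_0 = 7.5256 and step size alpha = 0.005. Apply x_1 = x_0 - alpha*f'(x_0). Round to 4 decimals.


We compute the gradient at x_0 and apply the update.
f'(x) = 94*x - 24
f'(7.5256) = 94*7.5256 - 24 = 683.4064
x_1 = 7.5256 - 0.005*683.4064 = 4.1086


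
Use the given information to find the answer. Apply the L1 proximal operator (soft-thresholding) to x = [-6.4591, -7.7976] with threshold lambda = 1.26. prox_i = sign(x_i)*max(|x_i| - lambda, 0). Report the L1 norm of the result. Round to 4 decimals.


Soft-thresholding with lambda = 1.26:
prox(-6.4591) = sign(-6.4591)*max(|-6.4591| - 1.26, 0) = -5.1991
prox(-7.7976) = sign(-7.7976)*max(|-7.7976| - 1.26, 0) = -6.5376
prox(x) = [-5.1991, -6.5376]
||prox(x)||_1 = 5.1991 + 6.5376 = 11.7367


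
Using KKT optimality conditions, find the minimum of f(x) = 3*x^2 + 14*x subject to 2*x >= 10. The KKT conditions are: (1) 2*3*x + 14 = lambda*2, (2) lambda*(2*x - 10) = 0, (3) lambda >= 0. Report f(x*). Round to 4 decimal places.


Step 1: Try lambda = 0 (constraint inactive).
x_unc = -14/(2*3) = -2.3333
Check: 2*-2.3333 = -4.6666 < 10 -- violated!
Step 2: Constraint must be active: 2*x = 10
x* = 10/2 = 5.0
lambda = (2*3*5.0 + 14)/2 = 22.0
Step 3: Compute optimal value.
f(x*) = 3*5.0^2 + 14*5.0 = 145.0


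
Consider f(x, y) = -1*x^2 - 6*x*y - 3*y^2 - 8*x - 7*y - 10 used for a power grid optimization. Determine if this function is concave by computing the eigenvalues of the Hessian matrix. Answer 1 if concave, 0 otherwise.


The Hessian of f(x,y) = -1*x^2 - 6*x*y - 3*y^2 - 8*x - 7*y - 10 is:
H = [[-2, -6], [-6, -6]]
Trace = -2 - 6 = -8
Determinant = -2*-6 - (-6)^2 = -24
Discriminant = (-8)^2 - 4*-24 = 160.0
Eigenvalues: lambda_1 = -10.3246, lambda_2 = 2.3246
The function is not concave.

0


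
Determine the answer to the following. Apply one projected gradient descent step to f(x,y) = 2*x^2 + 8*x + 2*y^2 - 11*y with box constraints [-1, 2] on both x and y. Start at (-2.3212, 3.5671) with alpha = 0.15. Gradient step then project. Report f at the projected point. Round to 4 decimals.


Step 1: Compute gradient at (-2.3212, 3.5671).
grad_x = 2*2*-2.3212 + 8 = -1.2848
grad_y = 2*2*3.5671 - 11 = 3.2684
Step 2: Gradient step.
x_raw = -2.3212 - 0.15*-1.2848 = -2.1285
y_raw = 3.5671 - 0.15*3.2684 = 3.0768
Step 3: Project onto [-1, 2].
x_proj = clip(-2.1285) = -1.0
y_proj = clip(3.0768) = 2.0
Step 4: Evaluate f.
f(-1.0, 2.0) = -20.0


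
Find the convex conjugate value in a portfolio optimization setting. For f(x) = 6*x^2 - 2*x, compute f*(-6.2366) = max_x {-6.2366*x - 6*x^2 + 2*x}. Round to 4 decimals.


f*(y) = sup_x {y*x - a*x^2 - b*x} = sup_x {(y-b)*x - a*x^2}
FOC: (y - b) - 2a*x = 0 => x* = (y - b)/(2a)
x* = (-6.2366 + 2)/(2*6) = -0.3531
f*(-6.2366) = (y-b)^2/(4a) = (-6.2366 + 2)^2/(4*6)
= 17.9488/24 = 0.7479


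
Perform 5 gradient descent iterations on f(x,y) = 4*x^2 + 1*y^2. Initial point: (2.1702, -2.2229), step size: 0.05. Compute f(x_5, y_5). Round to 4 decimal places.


Gradient descent on f(x,y) = 4*x^2 + 1*y^2.
Starting point: (2.1702, -2.2229), alpha = 0.05
Step 1: grad_x = 2*4*2.1702 = 17.3616, grad_y = 2*1*-2.2229 = -4.4458
  x_1 = 2.1702 - 0.05*17.3616 = 1.3021
  y_1 = -2.2229 - 0.05*-4.4458 = -2.0006
Step 2: grad_x = 2*4*1.3021 = 10.417, grad_y = 2*1*-2.0006 = -4.0012
  x_2 = 1.3021 - 0.05*10.417 = 0.7813
  y_2 = -2.0006 - 0.05*-4.0012 = -1.8005
Step 3: grad_x = 2*4*0.7813 = 6.2502, grad_y = 2*1*-1.8005 = -3.6011
  x_3 = 0.7813 - 0.05*6.2502 = 0.4688
  y_3 = -1.8005 - 0.05*-3.6011 = -1.6205
Step 4: grad_x = 2*4*0.4688 = 3.7501, grad_y = 2*1*-1.6205 = -3.241
  x_4 = 0.4688 - 0.05*3.7501 = 0.2813
  y_4 = -1.6205 - 0.05*-3.241 = -1.4584
Step 5: grad_x = 2*4*0.2813 = 2.2501, grad_y = 2*1*-1.4584 = -2.9169
  x_5 = 0.2813 - 0.05*2.2501 = 0.1688
  y_5 = -1.4584 - 0.05*-2.9169 = -1.3126
f(0.1688, -1.3126) = 4*0.1688^2 + 1*(-1.3126)^2 = 1.8368


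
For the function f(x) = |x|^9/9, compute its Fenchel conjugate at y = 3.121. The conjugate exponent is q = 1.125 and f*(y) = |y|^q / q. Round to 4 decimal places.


The conjugate exponent q satisfies 1/p + 1/q = 1.
p = 9, so q = 9/(9 - 1) = 1.125
|y|^q = 3.121^1.125 = 3.5982
f*(3.121) = 3.5982 / 1.125 = 3.1984


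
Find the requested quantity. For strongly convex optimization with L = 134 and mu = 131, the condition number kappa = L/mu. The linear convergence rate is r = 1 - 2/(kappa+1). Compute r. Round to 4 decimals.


Step 1: Compute the condition number.
kappa = L/mu = 134/131 = 1.0229
Step 2: Compute the convergence rate.
r = 1 - 2/(kappa + 1) = 1 - 2*mu/(L + mu) = (L - mu)/(L + mu) = 3/265 = 0.0113


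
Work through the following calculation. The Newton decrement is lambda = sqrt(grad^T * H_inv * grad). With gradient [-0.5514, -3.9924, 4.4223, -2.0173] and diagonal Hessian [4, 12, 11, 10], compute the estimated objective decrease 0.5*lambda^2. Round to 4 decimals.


Step 1: H is diagonal, so H^(-1) * g = [-0.1379, -0.3327, 0.402, -0.2017].
Step 2: g^T H^(-1) g = sum_i g_i^2 / H_ii
  = (-0.5514)^2/4 + (-3.9924)^2/12 + (4.4223)^2/11 + (-2.0173)^2/10
  = 0.076 + 1.3283 + 1.7779 + 0.4069 = 3.5891
Step 3: Objective decrease = 0.5 * g^T H^(-1) g = 1.7946


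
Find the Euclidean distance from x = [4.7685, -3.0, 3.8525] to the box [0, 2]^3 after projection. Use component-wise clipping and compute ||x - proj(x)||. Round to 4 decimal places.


Project each component onto [0, 2].
clip(4.7685) = 2.0, clip(-3.0) = 0.0, clip(3.8525) = 2.0
Projection = [2.0, 0.0, 2.0]
Squared diffs: [7.6646, 9.0, 3.4318]
Distance = sqrt(20.0964) = 4.4829


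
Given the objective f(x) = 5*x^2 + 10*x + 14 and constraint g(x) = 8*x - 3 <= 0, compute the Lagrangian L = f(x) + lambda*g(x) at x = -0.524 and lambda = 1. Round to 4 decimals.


Step 1: Evaluate f(x).
f(-0.524) = 5*(-0.524)^2 + 10*(-0.524) + 14 = 10.1329
Step 2: Evaluate g(x).
g(-0.524) = 8*-0.524 - 3 = -7.192
Step 3: Compute Lagrangian.
L = 10.1329 + 1*-7.192 = 2.9409


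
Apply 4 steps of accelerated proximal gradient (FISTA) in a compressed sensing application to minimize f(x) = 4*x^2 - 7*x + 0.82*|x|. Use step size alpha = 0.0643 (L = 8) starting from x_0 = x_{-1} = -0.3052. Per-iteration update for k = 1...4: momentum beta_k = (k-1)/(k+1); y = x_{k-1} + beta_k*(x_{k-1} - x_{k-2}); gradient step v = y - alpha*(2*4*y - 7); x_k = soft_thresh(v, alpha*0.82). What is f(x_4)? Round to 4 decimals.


FISTA on f(x) = 4*x^2 - 7*x + 0.82*|x|
L = 8, alpha = 0.0643
Iteration 1: beta = 0.0, y = -0.3052 + 0.0*(-0.3052 + 0.3052) = -0.3052
  grad(y) = -9.4416, v = y - alpha*grad = 0.3019
  prox(v) = soft_thresh(0.3019, 0.0527) = 0.2492
Iteration 2: beta = 0.3333, y = 0.2492 + 0.3333*(0.2492 + 0.3052) = 0.434
  grad(y) = -3.5283, v = y - alpha*grad = 0.6608
  prox(v) = soft_thresh(0.6608, 0.0527) = 0.6081
Iteration 3: beta = 0.5, y = 0.6081 + 0.5*(0.6081 - 0.2492) = 0.7876
  grad(y) = -0.6994, v = y - alpha*grad = 0.8325
  prox(v) = soft_thresh(0.8325, 0.0527) = 0.7798
Iteration 4: beta = 0.6, y = 0.7798 + 0.6*(0.7798 - 0.6081) = 0.8828
  grad(y) = 0.0628, v = y - alpha*grad = 0.8788
  prox(v) = soft_thresh(0.8788, 0.0527) = 0.8261
f(x_4) = 4*0.8261^2 - 7*0.8261 + 0.82*|0.8261| = -2.3755


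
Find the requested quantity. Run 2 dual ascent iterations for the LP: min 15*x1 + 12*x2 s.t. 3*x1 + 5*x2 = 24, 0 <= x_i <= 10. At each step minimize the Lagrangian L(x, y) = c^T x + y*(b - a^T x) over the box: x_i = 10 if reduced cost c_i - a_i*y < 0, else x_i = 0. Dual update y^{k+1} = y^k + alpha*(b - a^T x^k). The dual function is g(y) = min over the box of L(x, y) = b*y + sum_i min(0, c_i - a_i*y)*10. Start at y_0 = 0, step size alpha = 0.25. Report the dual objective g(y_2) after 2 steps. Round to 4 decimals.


Dual ascent for LP: min 15*x1 + 12*x2, 3*x1 + 5*x2 = 24, 0 <= x_i <= 10
Step 1: y^k = 0.0, reduced costs: (15.0, 12.0)
  x^k = (0.0, 0.0), subgradient = b - a^T x = 24.0
  y^{k+1} = 0.0 + 0.25*24.0 = 6.0
Step 2: y^k = 6.0, reduced costs: (-3.0, -18.0)
  x^k = (10.0, 10.0), subgradient = b - a^T x = -56.0
  y^{k+1} = 6.0 + 0.25*-56.0 = -8.0
Dual objective at y_2 = -8.0: reduced costs (39.0, 52.0), box minimizer x = (0.0, 0.0)
g(y_2) = b*y + (c1 - a1*y)*x1 + (c2 - a2*y)*x2 = 24*(-8.0) + 39.0*0.0 + 52.0*0.0 = -192.0 + 0.0 + 0.0 = -192.0


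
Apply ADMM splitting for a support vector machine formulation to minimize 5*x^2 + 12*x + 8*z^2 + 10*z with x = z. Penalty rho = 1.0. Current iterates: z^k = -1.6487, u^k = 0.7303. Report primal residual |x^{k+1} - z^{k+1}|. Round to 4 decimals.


ADMM iteration with rho = 1.0, z^k = -1.6487, u^k = 0.7303
Step 1: x-update.
Minimize 5*x^2 + 12*x + (1.0/2)*(x + 1.6487 + 0.7303)^2
FOC: (2*5 + 1.0)*x = -12 + 1.0*(-1.6487 - 0.7303)
x^{k+1} = -1.3072
Step 2: z-update.
Minimize 8*z^2 + 10*z + (1.0/2)*(-1.3072 - z + 0.7303)^2
FOC: (2*8 + 1.0)*z = -10 + 1.0*(-1.3072 + 0.7303)
z^{k+1} = -0.6222
Step 3: u-update.
u^{k+1} = 0.7303 - 1.3072 + 0.6222 = 0.0453
Step 4: Primal residual = |-1.3072 + 0.6222| = 0.685


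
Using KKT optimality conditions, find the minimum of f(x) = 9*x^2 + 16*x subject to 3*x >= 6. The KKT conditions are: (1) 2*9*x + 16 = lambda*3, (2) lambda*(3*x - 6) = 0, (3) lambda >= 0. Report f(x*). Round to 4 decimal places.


Step 1: Try lambda = 0 (constraint inactive).
x_unc = -16/(2*9) = -0.8889
Check: 3*-0.8889 = -2.6667 < 6 -- violated!
Step 2: Constraint must be active: 3*x = 6
x* = 6/3 = 2.0
lambda = (2*9*2.0 + 16)/3 = 17.3333
Step 3: Compute optimal value.
f(x*) = 9*2.0^2 + 16*2.0 = 68.0


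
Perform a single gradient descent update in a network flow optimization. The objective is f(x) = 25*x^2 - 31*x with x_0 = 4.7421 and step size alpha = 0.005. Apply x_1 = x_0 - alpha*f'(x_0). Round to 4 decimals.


We compute the gradient at x_0 and apply the update.
f'(x) = 50*x - 31
f'(4.7421) = 50*4.7421 - 31 = 206.105
x_1 = 4.7421 - 0.005*206.105 = 3.7116


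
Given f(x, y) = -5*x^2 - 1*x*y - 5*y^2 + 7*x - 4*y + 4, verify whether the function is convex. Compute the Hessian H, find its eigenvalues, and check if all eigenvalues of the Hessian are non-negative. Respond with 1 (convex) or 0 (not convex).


The Hessian of f(x,y) = -5*x^2 - 1*x*y - 5*y^2 + 7*x - 4*y + 4 is:
H = [[-10, -1], [-1, -10]]
Trace = -10 - 10 = -20
Determinant = -10*-10 - (-1)^2 = 99
Discriminant = (-20)^2 - 4*99 = 4.0
Eigenvalues: lambda_1 = -11.0, lambda_2 = -9.0
The function is not convex.

0


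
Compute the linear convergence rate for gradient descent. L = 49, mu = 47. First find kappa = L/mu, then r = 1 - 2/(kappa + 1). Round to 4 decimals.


Step 1: Compute the condition number.
kappa = L/mu = 49/47 = 1.0426
Step 2: Compute the convergence rate.
r = 1 - 2/(kappa + 1) = 1 - 2*mu/(L + mu) = (L - mu)/(L + mu) = 2/96 = 0.0208


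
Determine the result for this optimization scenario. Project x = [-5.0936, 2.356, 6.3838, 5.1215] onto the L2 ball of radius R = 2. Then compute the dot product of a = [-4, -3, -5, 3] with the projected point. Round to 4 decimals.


Step 1: Compute ||x|| (intermediates to 6 decimals).
||x|| = sqrt((-5.0936)^2 + 2.356^2 + 6.3838^2 + 5.1215^2) = 9.923616
Step 2: Project.
Since ||x|| > R, scale = R/||x|| = 2/9.923616 = 0.201539, proj(x) = scale * x
proj(x) = [-1.026559, 0.474826, 1.286585, 1.032182]
Step 3: Dot product.
a^T * proj(x) = -4*(-1.026559) - 3*0.474826 - 5*1.286585 + 3*1.032182 = -0.6546


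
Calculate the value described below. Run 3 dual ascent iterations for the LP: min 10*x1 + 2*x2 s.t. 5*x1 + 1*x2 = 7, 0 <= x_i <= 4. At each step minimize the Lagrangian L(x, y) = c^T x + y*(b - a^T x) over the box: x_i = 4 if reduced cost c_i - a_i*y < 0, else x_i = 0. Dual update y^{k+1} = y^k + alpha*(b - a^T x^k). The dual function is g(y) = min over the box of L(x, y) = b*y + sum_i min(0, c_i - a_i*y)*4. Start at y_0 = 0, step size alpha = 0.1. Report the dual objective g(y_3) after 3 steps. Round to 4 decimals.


Dual ascent for LP: min 10*x1 + 2*x2, 5*x1 + 1*x2 = 7, 0 <= x_i <= 4
Step 1: y^k = 0.0, reduced costs: (10.0, 2.0)
  x^k = (0.0, 0.0), subgradient = b - a^T x = 7.0
  y^{k+1} = 0.0 + 0.1*7.0 = 0.7
Step 2: y^k = 0.7, reduced costs: (6.5, 1.3)
  x^k = (0.0, 0.0), subgradient = b - a^T x = 7.0
  y^{k+1} = 0.7 + 0.1*7.0 = 1.4
Step 3: y^k = 1.4, reduced costs: (3.0, 0.6)
  x^k = (0.0, 0.0), subgradient = b - a^T x = 7.0
  y^{k+1} = 1.4 + 0.1*7.0 = 2.1
Dual objective at y_3 = 2.1: reduced costs (-0.5, -0.1), box minimizer x = (4.0, 4.0)
g(y_3) = b*y + (c1 - a1*y)*x1 + (c2 - a2*y)*x2 = 7*2.1 + (-0.5)*4.0 + (-0.1)*4.0 = 14.7 - 2.0 - 0.4 = 12.3


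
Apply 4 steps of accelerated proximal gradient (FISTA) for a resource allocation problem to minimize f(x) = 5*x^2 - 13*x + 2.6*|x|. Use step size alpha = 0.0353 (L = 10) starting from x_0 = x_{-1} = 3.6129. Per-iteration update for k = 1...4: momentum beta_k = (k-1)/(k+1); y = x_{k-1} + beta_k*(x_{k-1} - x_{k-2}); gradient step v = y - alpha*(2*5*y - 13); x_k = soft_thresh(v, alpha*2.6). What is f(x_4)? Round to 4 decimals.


FISTA on f(x) = 5*x^2 - 13*x + 2.6*|x|
L = 10, alpha = 0.0353
Iteration 1: beta = 0.0, y = 3.6129 + 0.0*(3.6129 - 3.6129) = 3.6129
  grad(y) = 23.129, v = y - alpha*grad = 2.7964
  prox(v) = soft_thresh(2.7964, 0.0918) = 2.7047
Iteration 2: beta = 0.3333, y = 2.7047 + 0.3333*(2.7047 - 3.6129) = 2.4019
  grad(y) = 11.0192, v = y - alpha*grad = 2.0129
  prox(v) = soft_thresh(2.0129, 0.0918) = 1.9212
Iteration 3: beta = 0.5, y = 1.9212 + 0.5*(1.9212 - 2.7047) = 1.5294
  grad(y) = 2.2941, v = y - alpha*grad = 1.4484
  prox(v) = soft_thresh(1.4484, 0.0918) = 1.3566
Iteration 4: beta = 0.6, y = 1.3566 + 0.6*(1.3566 - 1.9212) = 1.0179
  grad(y) = -2.8206, v = y - alpha*grad = 1.1175
  prox(v) = soft_thresh(1.1175, 0.0918) = 1.0257
f(x_4) = 5*1.0257^2 - 13*1.0257 + 2.6*|1.0257| = -5.407


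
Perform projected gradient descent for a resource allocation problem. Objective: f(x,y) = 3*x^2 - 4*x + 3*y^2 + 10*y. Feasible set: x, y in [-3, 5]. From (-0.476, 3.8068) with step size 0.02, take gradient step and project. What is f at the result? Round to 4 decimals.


Step 1: Compute gradient at (-0.476, 3.8068).
grad_x = 2*3*-0.476 - 4 = -6.856
grad_y = 2*3*3.8068 + 10 = 32.8408
Step 2: Gradient step.
x_raw = -0.476 - 0.02*-6.856 = -0.3389
y_raw = 3.8068 - 0.02*32.8408 = 3.15
Step 3: Project onto [-3, 5].
x_proj = clip(-0.3389) = -0.3389
y_proj = clip(3.15) = 3.15
Step 4: Evaluate f.
f(-0.3389, 3.15) = 62.9671


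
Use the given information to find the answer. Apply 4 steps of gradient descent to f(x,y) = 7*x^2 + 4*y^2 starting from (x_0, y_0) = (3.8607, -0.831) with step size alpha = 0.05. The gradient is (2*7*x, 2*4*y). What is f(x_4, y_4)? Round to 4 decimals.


Gradient descent on f(x,y) = 7*x^2 + 4*y^2.
Starting point: (3.8607, -0.831), alpha = 0.05
Step 1: grad_x = 2*7*3.8607 = 54.0498, grad_y = 2*4*-0.831 = -6.648
  x_1 = 3.8607 - 0.05*54.0498 = 1.1582
  y_1 = -0.831 - 0.05*-6.648 = -0.4986
Step 2: grad_x = 2*7*1.1582 = 16.2149, grad_y = 2*4*-0.4986 = -3.9888
  x_2 = 1.1582 - 0.05*16.2149 = 0.3475
  y_2 = -0.4986 - 0.05*-3.9888 = -0.2992
Step 3: grad_x = 2*7*0.3475 = 4.8645, grad_y = 2*4*-0.2992 = -2.3933
  x_3 = 0.3475 - 0.05*4.8645 = 0.1042
  y_3 = -0.2992 - 0.05*-2.3933 = -0.1795
Step 4: grad_x = 2*7*0.1042 = 1.4593, grad_y = 2*4*-0.1795 = -1.436
  x_4 = 0.1042 - 0.05*1.4593 = 0.0313
  y_4 = -0.1795 - 0.05*-1.436 = -0.1077
f(0.0313, -0.1077) = 7*0.0313^2 + 4*(-0.1077)^2 = 0.0532


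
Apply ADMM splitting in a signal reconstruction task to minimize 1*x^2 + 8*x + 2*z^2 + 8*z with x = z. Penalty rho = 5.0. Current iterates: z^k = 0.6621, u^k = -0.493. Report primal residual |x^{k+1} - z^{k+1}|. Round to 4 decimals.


ADMM iteration with rho = 5.0, z^k = 0.6621, u^k = -0.493
Step 1: x-update.
Minimize 1*x^2 + 8*x + (5.0/2)*(x - 0.6621 - 0.493)^2
FOC: (2*1 + 5.0)*x = -8 + 5.0*(0.6621 + 0.493)
x^{k+1} = -0.3178
Step 2: z-update.
Minimize 2*z^2 + 8*z + (5.0/2)*(-0.3178 - z - 0.493)^2
FOC: (2*2 + 5.0)*z = -8 + 5.0*(-0.3178 - 0.493)
z^{k+1} = -1.3393
Step 3: u-update.
u^{k+1} = -0.493 - 0.3178 + 1.3393 = 0.5285
Step 4: Primal residual = |-0.3178 + 1.3393| = 1.0215


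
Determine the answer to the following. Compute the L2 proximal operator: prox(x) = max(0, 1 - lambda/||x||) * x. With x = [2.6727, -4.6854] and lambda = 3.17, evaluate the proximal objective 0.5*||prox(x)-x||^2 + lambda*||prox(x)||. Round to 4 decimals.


Step 1: Compute ||x||.
||x|| = 5.3941
Step 2: Compute scaling factor.
scale = max(0, 1 - 3.17/5.3941) = 0.4123
Step 3: prox(x) = [1.102, -1.9319]
||prox(x)|| = 2.2241
Step 4: Proximal objective.
0.5*||prox-x||^2 = 5.0245
lambda*||prox|| = 7.0504
Total = 12.0748
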